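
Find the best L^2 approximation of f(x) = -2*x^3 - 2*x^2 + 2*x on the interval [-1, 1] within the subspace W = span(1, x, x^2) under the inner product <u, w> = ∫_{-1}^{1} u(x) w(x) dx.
g(x) = -2*x^2 + 4*x/5

The best approximation g ∈ W is the orthogonal projection of f onto W. Writing g = a_0 + a_1 x + a_2 x^2, the coefficients solve the normal equations G · a = b where
  G_{ij} = <φ_i, φ_j> and b_i = <f, φ_i>, with φ_0 = 1, φ_1 = x, φ_2 = x^2.
G =
  [2, 0, 2/3]
  [0, 2/3, 0]
  [2/3, 0, 2/5],
b = (-4/3, 8/15, -4/5).
Solving gives a_0 = 0, a_1 = 4/5, a_2 = -2, so
  g(x) = -2*x^2 + 4*x/5.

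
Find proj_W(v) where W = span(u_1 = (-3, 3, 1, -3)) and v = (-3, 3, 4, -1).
proj_W(v) = (-75/28, 75/28, 25/28, -75/28)

Set up U = [u_1 | ... | u_1] ∈ R^(4×1). The projector onto W = col(U) is P = U (U^T U)^(-1) U^T.
Compute U^T U =
  [28],
and U^T v = (25).
Solve U^T U · c = U^T v for the coefficients: c = (25/28). The projection is proj_W(v) = U c.
Check: (v - proj_W(v)) · u_1 = 0  (should be 0).
Result: proj_W(v) = (-75/28, 75/28, 25/28, -75/28).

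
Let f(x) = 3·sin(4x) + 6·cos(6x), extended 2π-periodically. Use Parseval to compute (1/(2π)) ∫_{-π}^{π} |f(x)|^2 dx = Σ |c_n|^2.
Σ |c_n|^2 = 45/2

Expand |f|^2 and use orthogonality of {sin(nx), cos(mx)} on [-π, π]:
  ∫_{-π}^{π} sin(nx)^2 dx = π, ∫ cos(mx)^2 dx = π, and cross terms integrate to 0.
So ∫_{-π}^{π} f(x)^2 dx = 3^2 · π + 6^2 · π = (9 + 36)π.
Divide by 2π: (9 + 36)/2 = 45/2.
By Parseval, this equals Σ |c_n|^2.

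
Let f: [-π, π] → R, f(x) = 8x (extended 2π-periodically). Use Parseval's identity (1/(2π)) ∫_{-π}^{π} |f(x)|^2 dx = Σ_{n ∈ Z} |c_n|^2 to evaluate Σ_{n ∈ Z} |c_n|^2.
Σ |c_n|^2 = 64π^2/3

Expand and integrate term by term over [-π, π]:
  ∫ (8x)^2 dx = 64·(2π^3/3); ∫ 2·8·(0)·x dx = 0 (odd integrand); ∫ 0^2 dx = 0·2π.
So (1/(2π)) ∫_{-π}^{π} (8x)^2 dx = 64π^2/3 + 0 = 64π^2/3.
Parseval ⇒ Σ |c_n|^2 = 64π^2/3.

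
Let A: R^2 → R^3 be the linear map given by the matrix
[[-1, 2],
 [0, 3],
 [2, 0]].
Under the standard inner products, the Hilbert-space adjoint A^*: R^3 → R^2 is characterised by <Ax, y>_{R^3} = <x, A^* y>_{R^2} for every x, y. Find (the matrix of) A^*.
A^* = A^T =
[[-1, 0, 2],
 [2, 3, 0]]

For real matrices with standard dot products, the defining identity <Ax, y> = <x, A^* y> gives (Ax)^T y = x^T (A^*) y, i.e. x^T A^T y = x^T (A^*) y. Since this holds for all x, y, we must have A^* = A^T. Therefore
A^* =
[[-1, 0, 2],
 [2, 3, 0]].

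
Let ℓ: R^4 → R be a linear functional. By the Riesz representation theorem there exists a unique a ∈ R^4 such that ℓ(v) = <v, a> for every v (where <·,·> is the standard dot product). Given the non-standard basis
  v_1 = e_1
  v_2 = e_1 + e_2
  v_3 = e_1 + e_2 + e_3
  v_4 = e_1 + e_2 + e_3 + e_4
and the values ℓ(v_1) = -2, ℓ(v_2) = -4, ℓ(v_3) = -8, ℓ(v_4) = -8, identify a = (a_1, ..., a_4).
a = (-2, -2, -4, 0)

Write a = (a_1, ..., a_4) in the standard basis. For each basis vector v_i, ℓ(v_i) = <v_i, a> is a linear equation in the a_j's. Collect the n equations into a matrix system V a = ℓ, where row i of V is v_i (expressed in the standard basis). Since V is invertible (lower-triangular with 1s on the diagonal, up to permutation), solve by back-substitution:
  V =
[[1, 0, 0, 0],
 [1, 1, 0, 0],
 [1, 1, 1, 0],
 [1, 1, 1, 1]]
  V a = (-2, -4, -8, -8)
Solving gives a = (-2, -2, -4, 0).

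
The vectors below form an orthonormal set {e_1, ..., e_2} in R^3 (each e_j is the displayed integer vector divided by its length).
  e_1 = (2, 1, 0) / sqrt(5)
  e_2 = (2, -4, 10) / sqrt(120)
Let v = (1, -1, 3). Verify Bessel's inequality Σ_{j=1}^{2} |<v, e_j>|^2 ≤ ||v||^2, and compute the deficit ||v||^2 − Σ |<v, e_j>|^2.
Σ |<v, e_j>|^2 = 11; ||v||^2 = 11; deficit = 0

Write each e_j = u_j / sqrt(<u_j, u_j>) where u_j is the displayed integer vector. Then <v, e_j> = <v, u_j> / sqrt(<u_j, u_j>), so |<v, e_j>|^2 = <v, u_j>^2 / <u_j, u_j>.
Coefficients: <v, e_1> = 1/sqrt(5), <v, e_2> = 36/sqrt(120).
Square and sum: Σ |<v, e_j>|^2 = 11.
Compute ||v||^2 = v·v = 11.
Deficit = 11 − 11 = 0 ≥ 0, confirming Bessel's inequality. (The deficit equals ||v − Σ <v,e_j> e_j||^2, the squared distance from v to span{e_j}.)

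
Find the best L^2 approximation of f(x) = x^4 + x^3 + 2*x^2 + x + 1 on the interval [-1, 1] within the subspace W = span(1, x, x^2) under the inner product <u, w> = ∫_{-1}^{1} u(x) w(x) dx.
g(x) = 20*x^2/7 + 8*x/5 + 32/35

The best approximation g ∈ W is the orthogonal projection of f onto W. Writing g = a_0 + a_1 x + a_2 x^2, the coefficients solve the normal equations G · a = b where
  G_{ij} = <φ_i, φ_j> and b_i = <f, φ_i>, with φ_0 = 1, φ_1 = x, φ_2 = x^2.
G =
  [2, 0, 2/3]
  [0, 2/3, 0]
  [2/3, 0, 2/5],
b = (56/15, 16/15, 184/105).
Solving gives a_0 = 32/35, a_1 = 8/5, a_2 = 20/7, so
  g(x) = 20*x^2/7 + 8*x/5 + 32/35.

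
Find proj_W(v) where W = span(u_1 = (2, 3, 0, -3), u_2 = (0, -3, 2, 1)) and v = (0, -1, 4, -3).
proj_W(v) = (90/41, -51/41, 124/41, -73/41)

Set up U = [u_1 | ... | u_2] ∈ R^(4×2). The projector onto W = col(U) is P = U (U^T U)^(-1) U^T.
Compute U^T U =
  [22, -12]
  [-12, 14],
and U^T v = (6, 8).
Solve U^T U · c = U^T v for the coefficients: c = (45/41, 62/41). The projection is proj_W(v) = U c.
Check: (v - proj_W(v)) · u_1 = 0  (should be 0).
Check: (v - proj_W(v)) · u_2 = 0  (should be 0).
Result: proj_W(v) = (90/41, -51/41, 124/41, -73/41).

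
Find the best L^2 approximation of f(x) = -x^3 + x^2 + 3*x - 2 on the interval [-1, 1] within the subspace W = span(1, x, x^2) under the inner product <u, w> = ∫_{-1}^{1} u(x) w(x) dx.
g(x) = x^2 + 12*x/5 - 2

The best approximation g ∈ W is the orthogonal projection of f onto W. Writing g = a_0 + a_1 x + a_2 x^2, the coefficients solve the normal equations G · a = b where
  G_{ij} = <φ_i, φ_j> and b_i = <f, φ_i>, with φ_0 = 1, φ_1 = x, φ_2 = x^2.
G =
  [2, 0, 2/3]
  [0, 2/3, 0]
  [2/3, 0, 2/5],
b = (-10/3, 8/5, -14/15).
Solving gives a_0 = -2, a_1 = 12/5, a_2 = 1, so
  g(x) = x^2 + 12*x/5 - 2.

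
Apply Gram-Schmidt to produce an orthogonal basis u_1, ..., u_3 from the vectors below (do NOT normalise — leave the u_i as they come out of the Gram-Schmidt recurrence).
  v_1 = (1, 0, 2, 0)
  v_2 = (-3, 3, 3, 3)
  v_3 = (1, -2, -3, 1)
Orthogonal basis:
  u_1 = (1, 0, 2, 0)
  u_2 = (-18/5, 3, 9/5, 3)
  u_3 = (14/19, -18/19, -7/19, 39/19)

Apply the Gram-Schmidt recurrence
  u_1 = v_1
  u_i = v_i − Σ_{j<i} ((v_i · u_j) / (u_j · u_j)) · u_j.

Step by step this gives:
  u_1 = (1, 0, 2, 0)
  u_2 = (-18/5, 3, 9/5, 3)
  u_3 = (14/19, -18/19, -7/19, 39/19)

Orthogonality check:
  u_2 · u_1 = 0 (should be 0)
  u_3 · u_1 = 0 (should be 0)
  u_3 · u_2 = 0 (should be 0)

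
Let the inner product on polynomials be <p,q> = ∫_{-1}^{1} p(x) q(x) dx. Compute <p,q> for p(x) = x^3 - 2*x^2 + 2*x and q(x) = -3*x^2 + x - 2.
<p,q> = 34/5

Expand the product: p(x)·q(x) = -3*x^5 + 7*x^4 - 10*x^3 + 6*x^2 - 4*x.
∫_{-1}^{1} of each monomial x^k gives [2/(k+1) if k even, 0 if k odd]. Integrating term-by-term (or equivalently evaluating the antiderivative F(x) = -x^6/2 + 7*x^5/5 - 5*x^4/2 + 2*x^3 - 2*x^2 at the endpoints):
  F(1) − F(−1) = -8/5 − (-42/5) = 34/5.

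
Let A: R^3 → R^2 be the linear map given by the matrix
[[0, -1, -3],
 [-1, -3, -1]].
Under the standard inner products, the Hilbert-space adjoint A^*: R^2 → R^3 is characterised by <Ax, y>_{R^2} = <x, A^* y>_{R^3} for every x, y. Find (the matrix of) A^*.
A^* = A^T =
[[0, -1],
 [-1, -3],
 [-3, -1]]

For real matrices with standard dot products, the defining identity <Ax, y> = <x, A^* y> gives (Ax)^T y = x^T (A^*) y, i.e. x^T A^T y = x^T (A^*) y. Since this holds for all x, y, we must have A^* = A^T. Therefore
A^* =
[[0, -1],
 [-1, -3],
 [-3, -1]].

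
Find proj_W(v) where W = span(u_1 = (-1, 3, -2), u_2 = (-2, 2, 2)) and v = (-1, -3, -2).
proj_W(v) = (26/19, -30/19, -20/19)

Set up U = [u_1 | ... | u_2] ∈ R^(3×2). The projector onto W = col(U) is P = U (U^T U)^(-1) U^T.
Compute U^T U =
  [14, 4]
  [4, 12],
and U^T v = (-4, -8).
Solve U^T U · c = U^T v for the coefficients: c = (-2/19, -12/19). The projection is proj_W(v) = U c.
Check: (v - proj_W(v)) · u_1 = 0  (should be 0).
Check: (v - proj_W(v)) · u_2 = 0  (should be 0).
Result: proj_W(v) = (26/19, -30/19, -20/19).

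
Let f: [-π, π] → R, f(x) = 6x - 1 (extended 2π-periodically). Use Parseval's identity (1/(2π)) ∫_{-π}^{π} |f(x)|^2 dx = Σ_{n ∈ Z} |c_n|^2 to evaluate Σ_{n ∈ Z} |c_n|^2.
Σ |c_n|^2 = 12π^2 + 1

Expand and integrate term by term over [-π, π]:
  ∫ (6x)^2 dx = 36·(2π^3/3); ∫ 2·6·(-1)·x dx = 0 (odd integrand); ∫ (-1)^2 dx = 1·2π.
So (1/(2π)) ∫_{-π}^{π} (6x - 1)^2 dx = 36π^2/3 + 1 = 12π^2 + 1.
Parseval ⇒ Σ |c_n|^2 = 12π^2 + 1.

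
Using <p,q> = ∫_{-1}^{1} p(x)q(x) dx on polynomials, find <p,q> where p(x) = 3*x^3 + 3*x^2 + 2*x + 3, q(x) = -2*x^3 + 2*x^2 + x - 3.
<p,q> = -386/21

Expand the product: p(x)·q(x) = -6*x^6 + 5*x^4 - 8*x^3 - x^2 - 3*x - 9.
∫_{-1}^{1} of each monomial x^k gives [2/(k+1) if k even, 0 if k odd]. Integrating term-by-term (or equivalently evaluating the antiderivative F(x) = -6*x^7/7 + x^5 - 2*x^4 - x^3/3 - 3*x^2/2 - 9*x at the endpoints):
  F(1) − F(−1) = -533/42 − (239/42) = -386/21.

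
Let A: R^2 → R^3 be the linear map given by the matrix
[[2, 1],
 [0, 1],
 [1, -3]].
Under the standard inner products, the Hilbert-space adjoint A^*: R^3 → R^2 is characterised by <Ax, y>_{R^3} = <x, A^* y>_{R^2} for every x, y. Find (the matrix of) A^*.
A^* = A^T =
[[2, 0, 1],
 [1, 1, -3]]

For real matrices with standard dot products, the defining identity <Ax, y> = <x, A^* y> gives (Ax)^T y = x^T (A^*) y, i.e. x^T A^T y = x^T (A^*) y. Since this holds for all x, y, we must have A^* = A^T. Therefore
A^* =
[[2, 0, 1],
 [1, 1, -3]].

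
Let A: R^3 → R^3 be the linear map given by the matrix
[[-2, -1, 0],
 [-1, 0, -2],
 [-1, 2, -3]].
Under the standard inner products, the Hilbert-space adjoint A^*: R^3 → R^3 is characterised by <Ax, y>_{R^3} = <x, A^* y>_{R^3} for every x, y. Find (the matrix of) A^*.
A^* = A^T =
[[-2, -1, -1],
 [-1, 0, 2],
 [0, -2, -3]]

For real matrices with standard dot products, the defining identity <Ax, y> = <x, A^* y> gives (Ax)^T y = x^T (A^*) y, i.e. x^T A^T y = x^T (A^*) y. Since this holds for all x, y, we must have A^* = A^T. Therefore
A^* =
[[-2, -1, -1],
 [-1, 0, 2],
 [0, -2, -3]].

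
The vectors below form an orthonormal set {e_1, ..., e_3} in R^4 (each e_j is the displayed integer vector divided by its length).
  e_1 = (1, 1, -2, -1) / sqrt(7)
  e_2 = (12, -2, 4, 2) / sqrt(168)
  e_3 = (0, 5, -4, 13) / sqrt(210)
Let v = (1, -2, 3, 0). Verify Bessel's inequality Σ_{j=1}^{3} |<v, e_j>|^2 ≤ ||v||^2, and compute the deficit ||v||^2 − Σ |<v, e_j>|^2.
Σ |<v, e_j>|^2 = 489/35; ||v||^2 = 14; deficit = 1/35

Write each e_j = u_j / sqrt(<u_j, u_j>) where u_j is the displayed integer vector. Then <v, e_j> = <v, u_j> / sqrt(<u_j, u_j>), so |<v, e_j>|^2 = <v, u_j>^2 / <u_j, u_j>.
Coefficients: <v, e_1> = -7/sqrt(7), <v, e_2> = 28/sqrt(168), <v, e_3> = -22/sqrt(210).
Square and sum: Σ |<v, e_j>|^2 = 489/35.
Compute ||v||^2 = v·v = 14.
Deficit = 14 − 489/35 = 1/35 ≥ 0, confirming Bessel's inequality. (The deficit equals ||v − Σ <v,e_j> e_j||^2, the squared distance from v to span{e_j}.)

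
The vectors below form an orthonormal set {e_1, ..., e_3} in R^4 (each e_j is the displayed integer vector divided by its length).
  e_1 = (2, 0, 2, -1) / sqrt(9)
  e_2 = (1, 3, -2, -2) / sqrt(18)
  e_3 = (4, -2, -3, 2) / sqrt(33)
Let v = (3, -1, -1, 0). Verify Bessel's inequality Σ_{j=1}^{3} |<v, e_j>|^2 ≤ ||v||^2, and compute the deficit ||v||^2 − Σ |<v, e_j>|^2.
Σ |<v, e_j>|^2 = 355/33; ||v||^2 = 11; deficit = 8/33

Write each e_j = u_j / sqrt(<u_j, u_j>) where u_j is the displayed integer vector. Then <v, e_j> = <v, u_j> / sqrt(<u_j, u_j>), so |<v, e_j>|^2 = <v, u_j>^2 / <u_j, u_j>.
Coefficients: <v, e_1> = 4/sqrt(9), <v, e_2> = 2/sqrt(18), <v, e_3> = 17/sqrt(33).
Square and sum: Σ |<v, e_j>|^2 = 355/33.
Compute ||v||^2 = v·v = 11.
Deficit = 11 − 355/33 = 8/33 ≥ 0, confirming Bessel's inequality. (The deficit equals ||v − Σ <v,e_j> e_j||^2, the squared distance from v to span{e_j}.)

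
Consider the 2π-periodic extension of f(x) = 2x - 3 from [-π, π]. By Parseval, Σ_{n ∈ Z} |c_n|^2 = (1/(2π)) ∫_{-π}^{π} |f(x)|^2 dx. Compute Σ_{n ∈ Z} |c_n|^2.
Σ |c_n|^2 = 4π^2/3 + 9

Expand and integrate term by term over [-π, π]:
  ∫ (2x)^2 dx = 4·(2π^3/3); ∫ 2·2·(-3)·x dx = 0 (odd integrand); ∫ (-3)^2 dx = 9·2π.
So (1/(2π)) ∫_{-π}^{π} (2x - 3)^2 dx = 4π^2/3 + 9 = 4π^2/3 + 9.
Parseval ⇒ Σ |c_n|^2 = 4π^2/3 + 9.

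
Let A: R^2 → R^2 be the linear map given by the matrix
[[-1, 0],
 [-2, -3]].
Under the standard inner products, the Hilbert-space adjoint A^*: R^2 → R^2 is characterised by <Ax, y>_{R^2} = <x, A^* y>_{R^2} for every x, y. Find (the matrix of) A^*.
A^* = A^T =
[[-1, -2],
 [0, -3]]

For real matrices with standard dot products, the defining identity <Ax, y> = <x, A^* y> gives (Ax)^T y = x^T (A^*) y, i.e. x^T A^T y = x^T (A^*) y. Since this holds for all x, y, we must have A^* = A^T. Therefore
A^* =
[[-1, -2],
 [0, -3]].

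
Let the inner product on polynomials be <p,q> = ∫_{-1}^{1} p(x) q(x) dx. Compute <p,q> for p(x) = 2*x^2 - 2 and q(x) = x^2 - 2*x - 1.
<p,q> = 32/15

Expand the product: p(x)·q(x) = 2*x^4 - 4*x^3 - 4*x^2 + 4*x + 2.
∫_{-1}^{1} of each monomial x^k gives [2/(k+1) if k even, 0 if k odd]. Integrating term-by-term (or equivalently evaluating the antiderivative F(x) = 2*x^5/5 - x^4 - 4*x^3/3 + 2*x^2 + 2*x at the endpoints):
  F(1) − F(−1) = 31/15 − (-1/15) = 32/15.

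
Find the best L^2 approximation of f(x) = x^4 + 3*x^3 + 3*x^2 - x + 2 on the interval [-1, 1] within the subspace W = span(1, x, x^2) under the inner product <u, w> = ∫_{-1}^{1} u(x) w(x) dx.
g(x) = 27*x^2/7 + 4*x/5 + 67/35

The best approximation g ∈ W is the orthogonal projection of f onto W. Writing g = a_0 + a_1 x + a_2 x^2, the coefficients solve the normal equations G · a = b where
  G_{ij} = <φ_i, φ_j> and b_i = <f, φ_i>, with φ_0 = 1, φ_1 = x, φ_2 = x^2.
G =
  [2, 0, 2/3]
  [0, 2/3, 0]
  [2/3, 0, 2/5],
b = (32/5, 8/15, 296/105).
Solving gives a_0 = 67/35, a_1 = 4/5, a_2 = 27/7, so
  g(x) = 27*x^2/7 + 4*x/5 + 67/35.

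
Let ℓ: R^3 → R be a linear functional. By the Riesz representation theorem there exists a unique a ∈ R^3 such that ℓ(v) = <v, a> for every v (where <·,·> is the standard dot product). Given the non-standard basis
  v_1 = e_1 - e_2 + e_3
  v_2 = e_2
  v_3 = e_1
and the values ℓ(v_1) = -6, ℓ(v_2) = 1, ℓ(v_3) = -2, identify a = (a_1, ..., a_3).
a = (-2, 1, -3)

Write a = (a_1, ..., a_3) in the standard basis. For each basis vector v_i, ℓ(v_i) = <v_i, a> is a linear equation in the a_j's. Collect the n equations into a matrix system V a = ℓ, where row i of V is v_i (expressed in the standard basis). Since V is invertible (lower-triangular with 1s on the diagonal, up to permutation), solve by back-substitution:
  V =
[[1, -1, 1],
 [0, 1, 0],
 [1, 0, 0]]
  V a = (-6, 1, -2)
Solving gives a = (-2, 1, -3).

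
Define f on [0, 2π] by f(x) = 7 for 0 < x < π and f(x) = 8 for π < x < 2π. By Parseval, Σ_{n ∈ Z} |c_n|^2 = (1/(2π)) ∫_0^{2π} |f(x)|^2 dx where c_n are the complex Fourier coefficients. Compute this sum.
Σ |c_n|^2 = 113/2

Parseval equates the L^2 energy of f (normalised by 1/(2π)) with the ℓ^2 sum of its Fourier coefficients: (1/(2π)) ∫_0^{2π} |f|^2 = Σ |c_n|^2.
Compute the left side: (1/(2π)) [∫_0^π 7^2 dx + ∫_π^{2π} 8^2 dx] = (1/(2π)) · (49π + 64π) = (49 + 64)/2 = 113/2.
So Σ_{n ∈ Z} |c_n|^2 = 113/2.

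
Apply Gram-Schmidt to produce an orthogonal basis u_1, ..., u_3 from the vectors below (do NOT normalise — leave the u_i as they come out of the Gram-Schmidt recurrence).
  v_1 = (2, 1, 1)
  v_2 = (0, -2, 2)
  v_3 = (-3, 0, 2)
Orthogonal basis:
  u_1 = (2, 1, 1)
  u_2 = (0, -2, 2)
  u_3 = (-5/3, 5/3, 5/3)

Apply the Gram-Schmidt recurrence
  u_1 = v_1
  u_i = v_i − Σ_{j<i} ((v_i · u_j) / (u_j · u_j)) · u_j.

Step by step this gives:
  u_1 = (2, 1, 1)
  u_2 = (0, -2, 2)
  u_3 = (-5/3, 5/3, 5/3)

Orthogonality check:
  u_2 · u_1 = 0 (should be 0)
  u_3 · u_1 = 0 (should be 0)
  u_3 · u_2 = 0 (should be 0)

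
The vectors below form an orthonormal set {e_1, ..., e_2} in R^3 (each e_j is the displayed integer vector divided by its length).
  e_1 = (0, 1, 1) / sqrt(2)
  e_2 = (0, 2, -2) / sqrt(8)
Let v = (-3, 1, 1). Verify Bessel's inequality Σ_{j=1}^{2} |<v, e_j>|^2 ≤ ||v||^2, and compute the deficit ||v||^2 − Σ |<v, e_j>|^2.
Σ |<v, e_j>|^2 = 2; ||v||^2 = 11; deficit = 9

Write each e_j = u_j / sqrt(<u_j, u_j>) where u_j is the displayed integer vector. Then <v, e_j> = <v, u_j> / sqrt(<u_j, u_j>), so |<v, e_j>|^2 = <v, u_j>^2 / <u_j, u_j>.
Coefficients: <v, e_1> = 2/sqrt(2), <v, e_2> = 0/sqrt(8).
Square and sum: Σ |<v, e_j>|^2 = 2.
Compute ||v||^2 = v·v = 11.
Deficit = 11 − 2 = 9 ≥ 0, confirming Bessel's inequality. (The deficit equals ||v − Σ <v,e_j> e_j||^2, the squared distance from v to span{e_j}.)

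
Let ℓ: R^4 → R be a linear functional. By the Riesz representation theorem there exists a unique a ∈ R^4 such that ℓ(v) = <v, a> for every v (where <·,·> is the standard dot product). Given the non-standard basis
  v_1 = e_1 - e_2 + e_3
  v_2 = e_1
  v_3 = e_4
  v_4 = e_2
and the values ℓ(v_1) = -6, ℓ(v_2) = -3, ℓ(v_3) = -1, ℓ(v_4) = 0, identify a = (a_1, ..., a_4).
a = (-3, 0, -3, -1)

Write a = (a_1, ..., a_4) in the standard basis. For each basis vector v_i, ℓ(v_i) = <v_i, a> is a linear equation in the a_j's. Collect the n equations into a matrix system V a = ℓ, where row i of V is v_i (expressed in the standard basis). Since V is invertible (lower-triangular with 1s on the diagonal, up to permutation), solve by back-substitution:
  V =
[[1, -1, 1, 0],
 [1, 0, 0, 0],
 [0, 0, 0, 1],
 [0, 1, 0, 0]]
  V a = (-6, -3, -1, 0)
Solving gives a = (-3, 0, -3, -1).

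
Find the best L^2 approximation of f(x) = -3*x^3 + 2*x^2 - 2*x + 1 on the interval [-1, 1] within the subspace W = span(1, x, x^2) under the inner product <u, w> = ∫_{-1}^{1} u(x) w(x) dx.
g(x) = 2*x^2 - 19*x/5 + 1

The best approximation g ∈ W is the orthogonal projection of f onto W. Writing g = a_0 + a_1 x + a_2 x^2, the coefficients solve the normal equations G · a = b where
  G_{ij} = <φ_i, φ_j> and b_i = <f, φ_i>, with φ_0 = 1, φ_1 = x, φ_2 = x^2.
G =
  [2, 0, 2/3]
  [0, 2/3, 0]
  [2/3, 0, 2/5],
b = (10/3, -38/15, 22/15).
Solving gives a_0 = 1, a_1 = -19/5, a_2 = 2, so
  g(x) = 2*x^2 - 19*x/5 + 1.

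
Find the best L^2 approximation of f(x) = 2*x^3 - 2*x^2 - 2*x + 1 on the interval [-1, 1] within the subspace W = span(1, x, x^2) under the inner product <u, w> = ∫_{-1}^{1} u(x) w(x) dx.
g(x) = -2*x^2 - 4*x/5 + 1

The best approximation g ∈ W is the orthogonal projection of f onto W. Writing g = a_0 + a_1 x + a_2 x^2, the coefficients solve the normal equations G · a = b where
  G_{ij} = <φ_i, φ_j> and b_i = <f, φ_i>, with φ_0 = 1, φ_1 = x, φ_2 = x^2.
G =
  [2, 0, 2/3]
  [0, 2/3, 0]
  [2/3, 0, 2/5],
b = (2/3, -8/15, -2/15).
Solving gives a_0 = 1, a_1 = -4/5, a_2 = -2, so
  g(x) = -2*x^2 - 4*x/5 + 1.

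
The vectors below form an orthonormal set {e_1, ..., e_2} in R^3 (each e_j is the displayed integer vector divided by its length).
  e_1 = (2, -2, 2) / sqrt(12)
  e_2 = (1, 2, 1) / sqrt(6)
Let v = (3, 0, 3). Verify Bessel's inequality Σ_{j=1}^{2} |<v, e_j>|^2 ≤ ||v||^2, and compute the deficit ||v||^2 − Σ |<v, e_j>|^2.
Σ |<v, e_j>|^2 = 18; ||v||^2 = 18; deficit = 0

Write each e_j = u_j / sqrt(<u_j, u_j>) where u_j is the displayed integer vector. Then <v, e_j> = <v, u_j> / sqrt(<u_j, u_j>), so |<v, e_j>|^2 = <v, u_j>^2 / <u_j, u_j>.
Coefficients: <v, e_1> = 12/sqrt(12), <v, e_2> = 6/sqrt(6).
Square and sum: Σ |<v, e_j>|^2 = 18.
Compute ||v||^2 = v·v = 18.
Deficit = 18 − 18 = 0 ≥ 0, confirming Bessel's inequality. (The deficit equals ||v − Σ <v,e_j> e_j||^2, the squared distance from v to span{e_j}.)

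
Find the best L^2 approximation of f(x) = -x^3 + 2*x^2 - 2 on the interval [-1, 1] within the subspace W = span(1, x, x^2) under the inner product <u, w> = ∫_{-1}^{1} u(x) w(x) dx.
g(x) = 2*x^2 - 3*x/5 - 2

The best approximation g ∈ W is the orthogonal projection of f onto W. Writing g = a_0 + a_1 x + a_2 x^2, the coefficients solve the normal equations G · a = b where
  G_{ij} = <φ_i, φ_j> and b_i = <f, φ_i>, with φ_0 = 1, φ_1 = x, φ_2 = x^2.
G =
  [2, 0, 2/3]
  [0, 2/3, 0]
  [2/3, 0, 2/5],
b = (-8/3, -2/5, -8/15).
Solving gives a_0 = -2, a_1 = -3/5, a_2 = 2, so
  g(x) = 2*x^2 - 3*x/5 - 2.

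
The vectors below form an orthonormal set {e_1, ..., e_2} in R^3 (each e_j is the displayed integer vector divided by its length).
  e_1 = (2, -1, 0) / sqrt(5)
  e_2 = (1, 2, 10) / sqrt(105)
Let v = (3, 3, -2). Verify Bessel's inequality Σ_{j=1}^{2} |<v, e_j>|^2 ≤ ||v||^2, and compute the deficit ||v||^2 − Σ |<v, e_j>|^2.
Σ |<v, e_j>|^2 = 62/21; ||v||^2 = 22; deficit = 400/21

Write each e_j = u_j / sqrt(<u_j, u_j>) where u_j is the displayed integer vector. Then <v, e_j> = <v, u_j> / sqrt(<u_j, u_j>), so |<v, e_j>|^2 = <v, u_j>^2 / <u_j, u_j>.
Coefficients: <v, e_1> = 3/sqrt(5), <v, e_2> = -11/sqrt(105).
Square and sum: Σ |<v, e_j>|^2 = 62/21.
Compute ||v||^2 = v·v = 22.
Deficit = 22 − 62/21 = 400/21 ≥ 0, confirming Bessel's inequality. (The deficit equals ||v − Σ <v,e_j> e_j||^2, the squared distance from v to span{e_j}.)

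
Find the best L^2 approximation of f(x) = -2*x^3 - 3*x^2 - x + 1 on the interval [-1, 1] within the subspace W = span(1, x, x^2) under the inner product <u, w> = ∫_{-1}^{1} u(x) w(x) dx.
g(x) = -3*x^2 - 11*x/5 + 1

The best approximation g ∈ W is the orthogonal projection of f onto W. Writing g = a_0 + a_1 x + a_2 x^2, the coefficients solve the normal equations G · a = b where
  G_{ij} = <φ_i, φ_j> and b_i = <f, φ_i>, with φ_0 = 1, φ_1 = x, φ_2 = x^2.
G =
  [2, 0, 2/3]
  [0, 2/3, 0]
  [2/3, 0, 2/5],
b = (0, -22/15, -8/15).
Solving gives a_0 = 1, a_1 = -11/5, a_2 = -3, so
  g(x) = -3*x^2 - 11*x/5 + 1.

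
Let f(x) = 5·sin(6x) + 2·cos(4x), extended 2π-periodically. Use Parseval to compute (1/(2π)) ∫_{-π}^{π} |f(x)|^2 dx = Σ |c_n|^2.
Σ |c_n|^2 = 29/2

Expand |f|^2 and use orthogonality of {sin(nx), cos(mx)} on [-π, π]:
  ∫_{-π}^{π} sin(nx)^2 dx = π, ∫ cos(mx)^2 dx = π, and cross terms integrate to 0.
So ∫_{-π}^{π} f(x)^2 dx = 5^2 · π + 2^2 · π = (25 + 4)π.
Divide by 2π: (25 + 4)/2 = 29/2.
By Parseval, this equals Σ |c_n|^2.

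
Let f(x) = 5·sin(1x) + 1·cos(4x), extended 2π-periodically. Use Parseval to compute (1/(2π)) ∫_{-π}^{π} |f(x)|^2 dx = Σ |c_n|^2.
Σ |c_n|^2 = 13

Expand |f|^2 and use orthogonality of {sin(nx), cos(mx)} on [-π, π]:
  ∫_{-π}^{π} sin(nx)^2 dx = π, ∫ cos(mx)^2 dx = π, and cross terms integrate to 0.
So ∫_{-π}^{π} f(x)^2 dx = 5^2 · π + 1^2 · π = (25 + 1)π.
Divide by 2π: (25 + 1)/2 = 13.
By Parseval, this equals Σ |c_n|^2.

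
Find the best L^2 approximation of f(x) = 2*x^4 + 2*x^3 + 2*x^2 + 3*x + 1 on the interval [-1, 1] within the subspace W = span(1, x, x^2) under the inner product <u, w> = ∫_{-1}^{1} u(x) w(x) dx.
g(x) = 26*x^2/7 + 21*x/5 + 29/35

The best approximation g ∈ W is the orthogonal projection of f onto W. Writing g = a_0 + a_1 x + a_2 x^2, the coefficients solve the normal equations G · a = b where
  G_{ij} = <φ_i, φ_j> and b_i = <f, φ_i>, with φ_0 = 1, φ_1 = x, φ_2 = x^2.
G =
  [2, 0, 2/3]
  [0, 2/3, 0]
  [2/3, 0, 2/5],
b = (62/15, 14/5, 214/105).
Solving gives a_0 = 29/35, a_1 = 21/5, a_2 = 26/7, so
  g(x) = 26*x^2/7 + 21*x/5 + 29/35.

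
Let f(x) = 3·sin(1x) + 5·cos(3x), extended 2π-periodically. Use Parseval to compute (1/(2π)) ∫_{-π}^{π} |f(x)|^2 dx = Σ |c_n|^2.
Σ |c_n|^2 = 17

Expand |f|^2 and use orthogonality of {sin(nx), cos(mx)} on [-π, π]:
  ∫_{-π}^{π} sin(nx)^2 dx = π, ∫ cos(mx)^2 dx = π, and cross terms integrate to 0.
So ∫_{-π}^{π} f(x)^2 dx = 3^2 · π + 5^2 · π = (9 + 25)π.
Divide by 2π: (9 + 25)/2 = 17.
By Parseval, this equals Σ |c_n|^2.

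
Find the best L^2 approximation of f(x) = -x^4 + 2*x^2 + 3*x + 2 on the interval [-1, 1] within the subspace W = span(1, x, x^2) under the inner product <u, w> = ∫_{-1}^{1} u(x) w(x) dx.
g(x) = 8*x^2/7 + 3*x + 73/35

The best approximation g ∈ W is the orthogonal projection of f onto W. Writing g = a_0 + a_1 x + a_2 x^2, the coefficients solve the normal equations G · a = b where
  G_{ij} = <φ_i, φ_j> and b_i = <f, φ_i>, with φ_0 = 1, φ_1 = x, φ_2 = x^2.
G =
  [2, 0, 2/3]
  [0, 2/3, 0]
  [2/3, 0, 2/5],
b = (74/15, 2, 194/105).
Solving gives a_0 = 73/35, a_1 = 3, a_2 = 8/7, so
  g(x) = 8*x^2/7 + 3*x + 73/35.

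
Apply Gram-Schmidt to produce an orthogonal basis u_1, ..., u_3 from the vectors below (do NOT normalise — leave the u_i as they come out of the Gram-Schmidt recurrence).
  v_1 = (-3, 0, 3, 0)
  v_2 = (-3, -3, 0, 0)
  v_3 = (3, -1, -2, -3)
Orthogonal basis:
  u_1 = (-3, 0, 3, 0)
  u_2 = (-3/2, -3, -3/2, 0)
  u_3 = (2/3, -2/3, 2/3, -3)

Apply the Gram-Schmidt recurrence
  u_1 = v_1
  u_i = v_i − Σ_{j<i} ((v_i · u_j) / (u_j · u_j)) · u_j.

Step by step this gives:
  u_1 = (-3, 0, 3, 0)
  u_2 = (-3/2, -3, -3/2, 0)
  u_3 = (2/3, -2/3, 2/3, -3)

Orthogonality check:
  u_2 · u_1 = 0 (should be 0)
  u_3 · u_1 = 0 (should be 0)
  u_3 · u_2 = 0 (should be 0)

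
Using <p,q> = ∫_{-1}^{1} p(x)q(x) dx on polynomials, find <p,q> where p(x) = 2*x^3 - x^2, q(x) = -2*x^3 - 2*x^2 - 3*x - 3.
<p,q> = -26/35

Expand the product: p(x)·q(x) = -4*x^6 - 2*x^5 - 4*x^4 - 3*x^3 + 3*x^2.
∫_{-1}^{1} of each monomial x^k gives [2/(k+1) if k even, 0 if k odd]. Integrating term-by-term (or equivalently evaluating the antiderivative F(x) = -4*x^7/7 - x^6/3 - 4*x^5/5 - 3*x^4/4 + x^3 at the endpoints):
  F(1) − F(−1) = -611/420 − (-299/420) = -26/35.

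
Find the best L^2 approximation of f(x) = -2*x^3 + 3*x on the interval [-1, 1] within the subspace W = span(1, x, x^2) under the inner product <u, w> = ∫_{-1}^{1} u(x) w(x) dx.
g(x) = 9*x/5

The best approximation g ∈ W is the orthogonal projection of f onto W. Writing g = a_0 + a_1 x + a_2 x^2, the coefficients solve the normal equations G · a = b where
  G_{ij} = <φ_i, φ_j> and b_i = <f, φ_i>, with φ_0 = 1, φ_1 = x, φ_2 = x^2.
G =
  [2, 0, 2/3]
  [0, 2/3, 0]
  [2/3, 0, 2/5],
b = (0, 6/5, 0).
Solving gives a_0 = 0, a_1 = 9/5, a_2 = 0, so
  g(x) = 9*x/5.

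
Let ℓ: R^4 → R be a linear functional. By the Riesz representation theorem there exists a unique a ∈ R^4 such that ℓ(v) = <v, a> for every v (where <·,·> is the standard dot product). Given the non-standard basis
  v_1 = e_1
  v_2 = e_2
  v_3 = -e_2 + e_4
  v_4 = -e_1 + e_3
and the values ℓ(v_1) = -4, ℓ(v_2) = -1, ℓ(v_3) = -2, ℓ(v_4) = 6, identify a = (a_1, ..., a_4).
a = (-4, -1, 2, -3)

Write a = (a_1, ..., a_4) in the standard basis. For each basis vector v_i, ℓ(v_i) = <v_i, a> is a linear equation in the a_j's. Collect the n equations into a matrix system V a = ℓ, where row i of V is v_i (expressed in the standard basis). Since V is invertible (lower-triangular with 1s on the diagonal, up to permutation), solve by back-substitution:
  V =
[[1, 0, 0, 0],
 [0, 1, 0, 0],
 [0, -1, 0, 1],
 [-1, 0, 1, 0]]
  V a = (-4, -1, -2, 6)
Solving gives a = (-4, -1, 2, -3).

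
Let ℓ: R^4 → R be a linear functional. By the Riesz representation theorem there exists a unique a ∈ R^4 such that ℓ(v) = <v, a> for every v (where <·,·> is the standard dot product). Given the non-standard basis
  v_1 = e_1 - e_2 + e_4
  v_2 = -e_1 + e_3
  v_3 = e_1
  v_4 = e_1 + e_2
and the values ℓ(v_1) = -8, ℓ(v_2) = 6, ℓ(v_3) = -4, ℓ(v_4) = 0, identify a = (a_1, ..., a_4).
a = (-4, 4, 2, 0)

Write a = (a_1, ..., a_4) in the standard basis. For each basis vector v_i, ℓ(v_i) = <v_i, a> is a linear equation in the a_j's. Collect the n equations into a matrix system V a = ℓ, where row i of V is v_i (expressed in the standard basis). Since V is invertible (lower-triangular with 1s on the diagonal, up to permutation), solve by back-substitution:
  V =
[[1, -1, 0, 1],
 [-1, 0, 1, 0],
 [1, 0, 0, 0],
 [1, 1, 0, 0]]
  V a = (-8, 6, -4, 0)
Solving gives a = (-4, 4, 2, 0).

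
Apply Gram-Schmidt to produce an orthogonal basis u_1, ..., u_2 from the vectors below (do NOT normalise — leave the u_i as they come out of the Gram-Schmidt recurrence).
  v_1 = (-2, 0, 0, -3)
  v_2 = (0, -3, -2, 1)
Orthogonal basis:
  u_1 = (-2, 0, 0, -3)
  u_2 = (-6/13, -3, -2, 4/13)

Apply the Gram-Schmidt recurrence
  u_1 = v_1
  u_i = v_i − Σ_{j<i} ((v_i · u_j) / (u_j · u_j)) · u_j.

Step by step this gives:
  u_1 = (-2, 0, 0, -3)
  u_2 = (-6/13, -3, -2, 4/13)

Orthogonality check:
  u_2 · u_1 = 0 (should be 0)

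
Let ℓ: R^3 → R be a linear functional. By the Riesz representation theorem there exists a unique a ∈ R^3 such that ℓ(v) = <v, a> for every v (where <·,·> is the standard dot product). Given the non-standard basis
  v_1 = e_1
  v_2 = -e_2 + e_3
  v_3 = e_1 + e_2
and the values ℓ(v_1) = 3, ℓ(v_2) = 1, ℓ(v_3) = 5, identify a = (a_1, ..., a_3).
a = (3, 2, 3)

Write a = (a_1, ..., a_3) in the standard basis. For each basis vector v_i, ℓ(v_i) = <v_i, a> is a linear equation in the a_j's. Collect the n equations into a matrix system V a = ℓ, where row i of V is v_i (expressed in the standard basis). Since V is invertible (lower-triangular with 1s on the diagonal, up to permutation), solve by back-substitution:
  V =
[[1, 0, 0],
 [0, -1, 1],
 [1, 1, 0]]
  V a = (3, 1, 5)
Solving gives a = (3, 2, 3).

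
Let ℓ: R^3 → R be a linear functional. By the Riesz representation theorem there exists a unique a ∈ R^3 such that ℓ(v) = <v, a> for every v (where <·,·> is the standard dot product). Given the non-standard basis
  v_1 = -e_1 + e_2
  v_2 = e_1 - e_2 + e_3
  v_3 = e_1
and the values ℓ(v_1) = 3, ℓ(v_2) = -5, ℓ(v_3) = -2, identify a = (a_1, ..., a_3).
a = (-2, 1, -2)

Write a = (a_1, ..., a_3) in the standard basis. For each basis vector v_i, ℓ(v_i) = <v_i, a> is a linear equation in the a_j's. Collect the n equations into a matrix system V a = ℓ, where row i of V is v_i (expressed in the standard basis). Since V is invertible (lower-triangular with 1s on the diagonal, up to permutation), solve by back-substitution:
  V =
[[-1, 1, 0],
 [1, -1, 1],
 [1, 0, 0]]
  V a = (3, -5, -2)
Solving gives a = (-2, 1, -2).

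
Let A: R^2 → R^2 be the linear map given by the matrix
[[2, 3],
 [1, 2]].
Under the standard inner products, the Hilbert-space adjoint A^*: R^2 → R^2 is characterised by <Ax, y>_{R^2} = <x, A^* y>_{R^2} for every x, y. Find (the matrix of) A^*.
A^* = A^T =
[[2, 1],
 [3, 2]]

For real matrices with standard dot products, the defining identity <Ax, y> = <x, A^* y> gives (Ax)^T y = x^T (A^*) y, i.e. x^T A^T y = x^T (A^*) y. Since this holds for all x, y, we must have A^* = A^T. Therefore
A^* =
[[2, 1],
 [3, 2]].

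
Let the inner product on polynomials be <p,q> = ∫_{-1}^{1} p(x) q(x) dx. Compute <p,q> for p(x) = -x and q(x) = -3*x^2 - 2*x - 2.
<p,q> = 4/3

Expand the product: p(x)·q(x) = 3*x^3 + 2*x^2 + 2*x.
∫_{-1}^{1} of each monomial x^k gives [2/(k+1) if k even, 0 if k odd]. Integrating term-by-term (or equivalently evaluating the antiderivative F(x) = 3*x^4/4 + 2*x^3/3 + x^2 at the endpoints):
  F(1) − F(−1) = 29/12 − (13/12) = 4/3.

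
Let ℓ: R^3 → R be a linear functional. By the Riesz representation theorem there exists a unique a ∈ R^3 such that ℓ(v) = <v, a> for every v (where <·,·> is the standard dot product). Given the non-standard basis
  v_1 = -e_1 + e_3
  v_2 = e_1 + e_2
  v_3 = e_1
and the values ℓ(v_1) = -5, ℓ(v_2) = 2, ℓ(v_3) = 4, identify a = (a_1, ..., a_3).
a = (4, -2, -1)

Write a = (a_1, ..., a_3) in the standard basis. For each basis vector v_i, ℓ(v_i) = <v_i, a> is a linear equation in the a_j's. Collect the n equations into a matrix system V a = ℓ, where row i of V is v_i (expressed in the standard basis). Since V is invertible (lower-triangular with 1s on the diagonal, up to permutation), solve by back-substitution:
  V =
[[-1, 0, 1],
 [1, 1, 0],
 [1, 0, 0]]
  V a = (-5, 2, 4)
Solving gives a = (4, -2, -1).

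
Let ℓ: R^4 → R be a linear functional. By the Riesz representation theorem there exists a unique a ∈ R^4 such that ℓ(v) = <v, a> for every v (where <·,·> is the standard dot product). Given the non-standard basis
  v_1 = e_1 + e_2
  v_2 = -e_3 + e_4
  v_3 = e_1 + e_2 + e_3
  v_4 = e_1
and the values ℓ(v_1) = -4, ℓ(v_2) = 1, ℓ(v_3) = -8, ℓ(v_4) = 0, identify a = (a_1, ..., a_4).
a = (0, -4, -4, -3)

Write a = (a_1, ..., a_4) in the standard basis. For each basis vector v_i, ℓ(v_i) = <v_i, a> is a linear equation in the a_j's. Collect the n equations into a matrix system V a = ℓ, where row i of V is v_i (expressed in the standard basis). Since V is invertible (lower-triangular with 1s on the diagonal, up to permutation), solve by back-substitution:
  V =
[[1, 1, 0, 0],
 [0, 0, -1, 1],
 [1, 1, 1, 0],
 [1, 0, 0, 0]]
  V a = (-4, 1, -8, 0)
Solving gives a = (0, -4, -4, -3).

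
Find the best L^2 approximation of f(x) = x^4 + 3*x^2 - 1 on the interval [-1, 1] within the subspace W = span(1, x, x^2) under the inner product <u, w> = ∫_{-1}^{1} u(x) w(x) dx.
g(x) = 27*x^2/7 - 38/35

The best approximation g ∈ W is the orthogonal projection of f onto W. Writing g = a_0 + a_1 x + a_2 x^2, the coefficients solve the normal equations G · a = b where
  G_{ij} = <φ_i, φ_j> and b_i = <f, φ_i>, with φ_0 = 1, φ_1 = x, φ_2 = x^2.
G =
  [2, 0, 2/3]
  [0, 2/3, 0]
  [2/3, 0, 2/5],
b = (2/5, 0, 86/105).
Solving gives a_0 = -38/35, a_1 = 0, a_2 = 27/7, so
  g(x) = 27*x^2/7 - 38/35.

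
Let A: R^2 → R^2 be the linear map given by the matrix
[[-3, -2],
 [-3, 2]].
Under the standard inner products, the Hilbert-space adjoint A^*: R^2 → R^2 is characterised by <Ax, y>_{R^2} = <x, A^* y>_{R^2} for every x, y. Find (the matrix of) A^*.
A^* = A^T =
[[-3, -3],
 [-2, 2]]

For real matrices with standard dot products, the defining identity <Ax, y> = <x, A^* y> gives (Ax)^T y = x^T (A^*) y, i.e. x^T A^T y = x^T (A^*) y. Since this holds for all x, y, we must have A^* = A^T. Therefore
A^* =
[[-3, -3],
 [-2, 2]].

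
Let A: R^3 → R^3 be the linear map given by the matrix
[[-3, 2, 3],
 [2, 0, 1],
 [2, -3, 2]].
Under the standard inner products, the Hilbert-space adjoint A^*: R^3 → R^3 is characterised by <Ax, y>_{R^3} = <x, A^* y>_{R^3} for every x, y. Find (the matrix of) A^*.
A^* = A^T =
[[-3, 2, 2],
 [2, 0, -3],
 [3, 1, 2]]

For real matrices with standard dot products, the defining identity <Ax, y> = <x, A^* y> gives (Ax)^T y = x^T (A^*) y, i.e. x^T A^T y = x^T (A^*) y. Since this holds for all x, y, we must have A^* = A^T. Therefore
A^* =
[[-3, 2, 2],
 [2, 0, -3],
 [3, 1, 2]].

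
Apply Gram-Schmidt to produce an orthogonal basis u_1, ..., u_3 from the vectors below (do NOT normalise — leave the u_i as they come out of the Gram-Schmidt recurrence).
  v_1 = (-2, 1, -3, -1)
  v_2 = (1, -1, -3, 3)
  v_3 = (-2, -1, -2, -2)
Orthogonal basis:
  u_1 = (-2, 1, -3, -1)
  u_2 = (7/5, -6/5, -12/5, 16/5)
  u_3 = (-88/291, -562/291, -19/97, -215/291)

Apply the Gram-Schmidt recurrence
  u_1 = v_1
  u_i = v_i − Σ_{j<i} ((v_i · u_j) / (u_j · u_j)) · u_j.

Step by step this gives:
  u_1 = (-2, 1, -3, -1)
  u_2 = (7/5, -6/5, -12/5, 16/5)
  u_3 = (-88/291, -562/291, -19/97, -215/291)

Orthogonality check:
  u_2 · u_1 = 0 (should be 0)
  u_3 · u_1 = 0 (should be 0)
  u_3 · u_2 = 0 (should be 0)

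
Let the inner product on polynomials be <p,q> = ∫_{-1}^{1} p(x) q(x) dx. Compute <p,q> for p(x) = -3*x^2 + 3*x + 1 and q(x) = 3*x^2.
<p,q> = -8/5

Expand the product: p(x)·q(x) = -9*x^4 + 9*x^3 + 3*x^2.
∫_{-1}^{1} of each monomial x^k gives [2/(k+1) if k even, 0 if k odd]. Integrating term-by-term (or equivalently evaluating the antiderivative F(x) = -9*x^5/5 + 9*x^4/4 + x^3 at the endpoints):
  F(1) − F(−1) = 29/20 − (61/20) = -8/5.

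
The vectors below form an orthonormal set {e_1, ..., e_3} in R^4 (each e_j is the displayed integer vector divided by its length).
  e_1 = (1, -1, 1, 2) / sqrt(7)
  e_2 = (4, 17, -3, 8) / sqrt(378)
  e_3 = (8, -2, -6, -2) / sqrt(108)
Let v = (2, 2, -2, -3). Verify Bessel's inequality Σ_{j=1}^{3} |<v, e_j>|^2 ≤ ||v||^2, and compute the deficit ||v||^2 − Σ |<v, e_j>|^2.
Σ |<v, e_j>|^2 = 19; ||v||^2 = 21; deficit = 2

Write each e_j = u_j / sqrt(<u_j, u_j>) where u_j is the displayed integer vector. Then <v, e_j> = <v, u_j> / sqrt(<u_j, u_j>), so |<v, e_j>|^2 = <v, u_j>^2 / <u_j, u_j>.
Coefficients: <v, e_1> = -8/sqrt(7), <v, e_2> = 24/sqrt(378), <v, e_3> = 30/sqrt(108).
Square and sum: Σ |<v, e_j>|^2 = 19.
Compute ||v||^2 = v·v = 21.
Deficit = 21 − 19 = 2 ≥ 0, confirming Bessel's inequality. (The deficit equals ||v − Σ <v,e_j> e_j||^2, the squared distance from v to span{e_j}.)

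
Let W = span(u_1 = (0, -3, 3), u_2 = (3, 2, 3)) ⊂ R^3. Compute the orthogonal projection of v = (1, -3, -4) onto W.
proj_W(v) = (-87/43, -51/43, -94/43)

Set up U = [u_1 | ... | u_2] ∈ R^(3×2). The projector onto W = col(U) is P = U (U^T U)^(-1) U^T.
Compute U^T U =
  [18, 3]
  [3, 22],
and U^T v = (-3, -15).
Solve U^T U · c = U^T v for the coefficients: c = (-7/129, -29/43). The projection is proj_W(v) = U c.
Check: (v - proj_W(v)) · u_1 = 0  (should be 0).
Check: (v - proj_W(v)) · u_2 = 0  (should be 0).
Result: proj_W(v) = (-87/43, -51/43, -94/43).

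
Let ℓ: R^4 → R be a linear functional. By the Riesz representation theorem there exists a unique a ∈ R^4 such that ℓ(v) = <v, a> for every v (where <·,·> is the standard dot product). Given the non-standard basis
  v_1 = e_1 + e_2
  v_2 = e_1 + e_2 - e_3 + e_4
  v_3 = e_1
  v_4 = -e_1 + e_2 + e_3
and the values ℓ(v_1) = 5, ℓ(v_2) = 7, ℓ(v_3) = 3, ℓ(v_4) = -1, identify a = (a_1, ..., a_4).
a = (3, 2, 0, 2)

Write a = (a_1, ..., a_4) in the standard basis. For each basis vector v_i, ℓ(v_i) = <v_i, a> is a linear equation in the a_j's. Collect the n equations into a matrix system V a = ℓ, where row i of V is v_i (expressed in the standard basis). Since V is invertible (lower-triangular with 1s on the diagonal, up to permutation), solve by back-substitution:
  V =
[[1, 1, 0, 0],
 [1, 1, -1, 1],
 [1, 0, 0, 0],
 [-1, 1, 1, 0]]
  V a = (5, 7, 3, -1)
Solving gives a = (3, 2, 0, 2).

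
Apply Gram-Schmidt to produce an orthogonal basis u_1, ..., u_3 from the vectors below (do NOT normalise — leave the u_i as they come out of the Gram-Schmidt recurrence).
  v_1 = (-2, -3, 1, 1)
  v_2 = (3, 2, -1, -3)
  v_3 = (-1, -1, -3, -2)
Orthogonal basis:
  u_1 = (-2, -3, 1, 1)
  u_2 = (13/15, -6/5, 1/15, -29/15)
  u_3 = (-141/89, -17/89, -271/89, -62/89)

Apply the Gram-Schmidt recurrence
  u_1 = v_1
  u_i = v_i − Σ_{j<i} ((v_i · u_j) / (u_j · u_j)) · u_j.

Step by step this gives:
  u_1 = (-2, -3, 1, 1)
  u_2 = (13/15, -6/5, 1/15, -29/15)
  u_3 = (-141/89, -17/89, -271/89, -62/89)

Orthogonality check:
  u_2 · u_1 = 0 (should be 0)
  u_3 · u_1 = 0 (should be 0)
  u_3 · u_2 = 0 (should be 0)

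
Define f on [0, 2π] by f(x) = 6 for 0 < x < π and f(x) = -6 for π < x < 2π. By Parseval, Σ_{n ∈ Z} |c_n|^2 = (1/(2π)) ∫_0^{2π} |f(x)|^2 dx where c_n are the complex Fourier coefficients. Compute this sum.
Σ |c_n|^2 = 36

Parseval equates the L^2 energy of f (normalised by 1/(2π)) with the ℓ^2 sum of its Fourier coefficients: (1/(2π)) ∫_0^{2π} |f|^2 = Σ |c_n|^2.
Compute the left side: (1/(2π)) [∫_0^π 6^2 dx + ∫_π^{2π} (-6)^2 dx] = (1/(2π)) · (36π + 36π) = (36 + 36)/2 = 36.
So Σ_{n ∈ Z} |c_n|^2 = 36.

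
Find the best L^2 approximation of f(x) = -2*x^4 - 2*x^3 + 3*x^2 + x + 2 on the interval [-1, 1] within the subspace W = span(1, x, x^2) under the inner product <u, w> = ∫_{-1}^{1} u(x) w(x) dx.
g(x) = 9*x^2/7 - x/5 + 76/35

The best approximation g ∈ W is the orthogonal projection of f onto W. Writing g = a_0 + a_1 x + a_2 x^2, the coefficients solve the normal equations G · a = b where
  G_{ij} = <φ_i, φ_j> and b_i = <f, φ_i>, with φ_0 = 1, φ_1 = x, φ_2 = x^2.
G =
  [2, 0, 2/3]
  [0, 2/3, 0]
  [2/3, 0, 2/5],
b = (26/5, -2/15, 206/105).
Solving gives a_0 = 76/35, a_1 = -1/5, a_2 = 9/7, so
  g(x) = 9*x^2/7 - x/5 + 76/35.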